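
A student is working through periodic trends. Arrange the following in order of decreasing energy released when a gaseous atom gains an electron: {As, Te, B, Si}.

Te > Si > As > B

B is in period 2, group 13; Si is in period 3, group 14; As is in period 4, group 15; Te is in period 5, group 16.
EA tends to increase across a period and decrease down a group, though the pattern is less regular than for IE or radius.
A diagonal step moves right (one effect) and down (the opposite effect) at once.
As > B: the two effects oppose for this pair; the across-period effect wins (78 vs 27 kJ/mol).
Si > As: the two effects oppose for this pair; the down-group effect wins (134 vs 78 kJ/mol).
Te > Si: period and group pull opposite ways; the across-period shift dominates (190 vs 134 kJ/mol).
Tabulated electron affinity (kJ/mol): B 27, Si 134, As 78, Te 190.
So from highest to lowest: Te > Si > As > B.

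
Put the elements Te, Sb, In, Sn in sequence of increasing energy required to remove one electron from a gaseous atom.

In < Sn < Sb < Te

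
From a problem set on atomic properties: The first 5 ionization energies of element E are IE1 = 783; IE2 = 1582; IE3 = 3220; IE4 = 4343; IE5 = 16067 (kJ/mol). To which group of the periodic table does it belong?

Group 14

Look for the largest jump between consecutive ionization energies: IE5/IE4 ≈ 3.7, far larger than any earlier ratio.
That jump marks the point where a core electron is being removed. So the atom has 4 valence electrons.
A main-group element with 4 valence electrons is in group 14.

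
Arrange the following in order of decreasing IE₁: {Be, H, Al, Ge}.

H is in period 1, group 1; Be is in period 2, group 2; Al is in period 3, group 13; Ge is in period 4, group 14.
Removing the outermost electron gets harder across a period and easier down a group.
These sit on a diagonal, where the across-period and down-group effects partly cancel.
Ge > Al: the two effects oppose for this pair; the across-period effect wins (762 vs 578 kJ/mol).
Be > Ge: period and group pull opposite ways; the down-group shift dominates (900 vs 762 kJ/mol).
H > Be: period and group pull opposite ways; the down-group shift dominates (1312 vs 900 kJ/mol).
For reference (kJ/mol): H 1312, Be 900, Al 578, Ge 762.
So from highest to lowest: H > Be > Ge > Al.

H, Be, Ge, Al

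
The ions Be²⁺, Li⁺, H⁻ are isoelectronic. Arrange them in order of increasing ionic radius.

All of these have 2 electrons, so size is governed by nuclear charge alone: the more protons, the stronger the pull on the same electron cloud, and the smaller the ion.
Nuclear charges: Be²⁺ (Z=4), Li⁺ (Z=3), H⁻ (Z=1).
Smallest to largest: Be²⁺ < Li⁺ < H⁻.

Be²⁺, Li⁺, H⁻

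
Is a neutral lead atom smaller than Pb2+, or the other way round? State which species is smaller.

Forming Pb2+ removes 2 electrons from Pb. Fewer electrons for the same nuclear charge means less shielding and a higher Z_eff on the remaining electrons.
A cation is smaller than its parent atom: Pb2+ < Pb.

Pb2+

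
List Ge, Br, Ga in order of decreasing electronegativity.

Ga is in period 4, group 13; Ge is in period 4, group 14; Br is in period 4, group 17.
Atoms toward the upper right of the periodic table pull bonding electrons most strongly.
All lie in period 4, so electronegativity increases left to right.
So from highest to lowest: Br > Ge > Ga.

Br > Ge > Ga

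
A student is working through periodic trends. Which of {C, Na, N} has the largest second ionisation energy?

Na

After 1 electron has been removed, what remains? C⁺ still has 3 valence electrons; Na⁺ is the bare [Ne] core; N⁺ still has 4 valence electrons.
Core electrons are held far more tightly than valence electrons, so Na tops the IE_2 order.
Valence configurations: C⁺ [He]2s²2p¹, N⁺ [He]2s²2p².
Approximate IE_2 values (kJ/mol): C 2353, Na 4562, N 2856.
So the second ionization energies run C < N < Na.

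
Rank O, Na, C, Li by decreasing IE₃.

Li, Na, O, C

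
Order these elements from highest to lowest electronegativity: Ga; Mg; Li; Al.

Li is in period 2, group 1; Mg is in period 3, group 2; Al is in period 3, group 13; Ga is in period 4, group 13.
EN rises left→right (higher Z_eff, smaller atoms) and falls top→bottom (larger, more shielded atoms).
Here both period and group differ, so the two effects have to be weighed against each other.
Mg > Li: the two effects oppose for this pair; the across-period effect wins (1.31 vs 0.98).
Al > Mg: both are in period 3; the period trend gives Al the larger value.
Ga > Al: this pair runs against the simple trend — see the exception note.
Note the exception: Ga has a higher electronegativity than Al, contrary to the simple trend — poor shielding by filled d (and f) subshells raises the heavier element's effective nuclear charge more than the simple down-group trend predicts.
Tabulated electronegativity (Pauling): Li 0.98, Mg 1.31, Al 1.61, Ga 1.81.
So from highest to lowest: Ga > Al > Mg > Li.

Ga > Al > Mg > Li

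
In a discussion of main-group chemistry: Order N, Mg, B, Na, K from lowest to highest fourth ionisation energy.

Consider each +3 ion: N³⁺ still has 2 valence electrons; Mg³⁺ is already 1 electron into the core; B³⁺ is the bare [He] core; Na³⁺ is already 2 electrons into the core; K³⁺ is already 2 electrons into the core.
Usually core removal costs more than valence removal, but here the competition is close: a tightly held n=2 valence electron can cost more to remove than an n=3 core electron, so the actual values have to decide it.
The numbers (kJ/mol): N 7475, Mg 10543, B 25026, Na 9543, K 5877.
Hence IE_4: K < N < Na < Mg < B.

K, N, Na, Mg, B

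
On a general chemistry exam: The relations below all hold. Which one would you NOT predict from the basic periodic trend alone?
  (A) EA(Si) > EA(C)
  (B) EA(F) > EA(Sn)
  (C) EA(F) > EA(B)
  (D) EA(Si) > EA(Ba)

(A)

The general trend: electron affinity increases across a period and decreases down a group.
(A) Si (period 3, group 14) vs C (period 2, group 14): the stated order contradicts the simple trend.
(B) F (period 2, group 17) vs Sn (period 5, group 14): the stated order agrees with the simple trend.
(C) F (period 2, group 17) vs B (period 2, group 13): the stated order agrees with the simple trend.
(D) Si (period 3, group 14) vs Ba (period 6, group 2): the stated order agrees with the simple trend.
The exception is (A): Si's larger, more diffuse 3p orbitals accept an added electron slightly more readily than C's compact 2p.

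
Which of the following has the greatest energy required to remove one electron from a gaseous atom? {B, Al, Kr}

Kr

B is in period 2, group 13; Al is in period 3, group 13; Kr is in period 4, group 18.
First ionization energy rises across a period (greater Z_eff holds electrons more tightly) and falls down a group (valence electrons are farther from the nucleus).
These span different periods and groups, so the two trends combine.
B > Al: B sits above Al in group 13, so the down-group effect alone puts B higher.
Kr > B: period and group pull opposite ways; the across-period shift dominates (1351 vs 801 kJ/mol).
Tabulated first ionization energy (kJ/mol): B 801, Al 578, Kr 1351.
The greatest energy required to remove one electron from a gaseous atom among these belongs to Kr.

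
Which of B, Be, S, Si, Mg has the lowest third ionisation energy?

IE_3 is the cost of taking one more electron from the +2 cation: B²⁺ still has 1 valence electron; Be²⁺ is the bare [He] core; S²⁺ still has 4 valence electrons; Si²⁺ still has 2 valence electrons; Mg²⁺ is the bare [Ne] core.
Breaking into a closed-shell core is much more expensive than removing a leftover valence electron — Mg and Be have the largest IE_3 here.
Valence configurations: B²⁺ [He]2s¹, S²⁺ [Ne]3s²3p², Si²⁺ [Ne]3s².
Tabulated IE_3 (kJ/mol): B 3660, Be 14849, S 3357, Si 3232, Mg 7733.
Overall IE_3 order: Si < S < B < Mg < Be.

Si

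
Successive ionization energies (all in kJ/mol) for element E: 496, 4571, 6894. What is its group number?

Group 1

Look for the largest jump between consecutive ionization energies: IE2/IE1 ≈ 9.2, far larger than any earlier ratio.
That jump marks the point where a core electron is being removed. So the atom has 1 valence electron.
A main-group element with 1 valence electron is in group 1.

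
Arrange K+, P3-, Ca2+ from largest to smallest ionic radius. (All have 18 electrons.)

All of these have 18 electrons, so size is governed by nuclear charge alone: the more protons, the stronger the pull on the same electron cloud, and the smaller the ion.
Nuclear charges: Ca2+ (Z=20), K+ (Z=19), P3- (Z=15).
Largest to smallest: P3- > K+ > Ca2+.

P3- > K+ > Ca2+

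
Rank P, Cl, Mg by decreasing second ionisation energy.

After 1 electron has been removed, what remains? P⁺ still has 4 valence electrons; Cl⁺ still has 6 valence electrons; Mg⁺ still has 1 valence electron.
All are still removing valence electrons, so compare the +1 ions as you would atoms: IE_2 generally rises across a period (higher Z_eff) and falls down a group (larger shell), subject to the usual subshell exceptions.
Valence configurations: P⁺ [Ne]3s²3p², Cl⁺ [Ne]3s²3p⁴, Mg⁺ [Ne]3s¹.
Tabulated IE_2 (kJ/mol): P 1907, Cl 2298, Mg 1451.
Hence IE_2: Mg < P < Cl.

Cl > P > Mg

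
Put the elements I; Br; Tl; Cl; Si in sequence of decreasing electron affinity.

Si is in period 3, group 14; Cl is in period 3, group 17; Br is in period 4, group 17; I is in period 5, group 17; Tl is in period 6, group 13.
Adding an electron releases more energy for atoms nearer the top right (short of the noble gases).
These span different periods and groups, so the two trends combine.
Si > Tl: relative to Tl, both the across-period and down-group shifts push Si's electron affinity up.
I > Si: period and group pull opposite ways; the across-period shift dominates (295 vs 134 kJ/mol).
Br > I: Br sits above I in group 17, so the down-group effect alone puts Br higher.
Cl > Br: Cl sits above Br in group 17, so the down-group effect alone puts Cl higher.
For reference (kJ/mol): Si 134, Cl 349, Br 325, I 295, Tl 19.
So from highest to lowest: Cl > Br > I > Si > Tl.

Cl, Br, I, Si, Tl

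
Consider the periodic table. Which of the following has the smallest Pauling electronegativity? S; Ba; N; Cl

Electronegativity increases across a period and decreases down a group, tracking effective nuclear charge and atomic size.
Neither a single period nor a single group — weigh both effects.
S > Ba: both effects reinforce here, so S is clearly the higher of the two.
N > S: period and group pull opposite ways; the down-group shift dominates (3.04 vs 2.58).
Cl > N: the two effects oppose for this pair; the across-period effect wins (3.16 vs 3.04).
Tabulated electronegativity (Pauling): N 3.04, S 2.58, Cl 3.16, Ba 0.89.
The smallest Pauling electronegativity among these belongs to Ba.

Ba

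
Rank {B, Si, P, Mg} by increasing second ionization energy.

Mg < Si < P < B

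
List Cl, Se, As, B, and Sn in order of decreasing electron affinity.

Cl, Se, Sn, As, B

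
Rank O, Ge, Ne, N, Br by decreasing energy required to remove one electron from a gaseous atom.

Ne > N > O > Br > Ge

N is in period 2, group 15; O is in period 2, group 16; Ne is in period 2, group 18; Ge is in period 4, group 14; Br is in period 4, group 17.
Across a period the outer electron is held more tightly (higher IE₁); down a group it sits in a higher shell, more shielded, and comes off more easily.
Neither a single period nor a single group — weigh both effects.
Br > Ge: Br lies to the right of Ge in period 4, so the across-period effect alone puts Br higher.
O > Br: period and group pull opposite ways; the down-group shift dominates (1314 vs 1140 kJ/mol).
N > O: this pair runs against the simple trend — see the exception note.
Ne > N: Ne lies to the right of N in period 2, so the across-period effect alone puts Ne higher.
Note the exception: N has a higher first ionization energy than O, contrary to the simple trend — pairing an electron in O's 2p⁴ costs repulsion energy, so O ionizes more easily than half-filled N (2p³).
Tabulated first ionization energy (kJ/mol): N 1402, O 1314, Ne 2081, Ge 762, Br 1140.
So from highest to lowest: Ne > N > O > Br > Ge.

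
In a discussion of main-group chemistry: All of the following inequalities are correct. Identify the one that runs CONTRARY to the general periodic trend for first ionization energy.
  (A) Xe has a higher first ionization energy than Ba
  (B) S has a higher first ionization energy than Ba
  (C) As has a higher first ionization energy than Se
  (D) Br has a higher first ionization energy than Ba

(C)

The general trend: first ionization energy increases across a period and decreases down a group.
(A) Xe (period 5, group 18) vs Ba (period 6, group 2): the stated order agrees with the simple trend.
(B) S (period 3, group 16) vs Ba (period 6, group 2): the stated order agrees with the simple trend.
(C) As (period 4, group 15) vs Se (period 4, group 16): the stated order contradicts the simple trend.
(D) Br (period 4, group 17) vs Ba (period 6, group 2): the stated order agrees with the simple trend.
The exception is (C): Se (4p⁴) ionizes more easily than half-filled As (4p³).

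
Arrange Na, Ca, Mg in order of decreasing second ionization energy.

Na, Mg, Ca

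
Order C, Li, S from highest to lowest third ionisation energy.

The third ionization energy removes an electron from the +2 ion. For each element: C²⁺ still has 2 valence electrons; Li²⁺ is already 1 electron into the core; S²⁺ still has 4 valence electrons.
Breaking into a closed-shell core is much more expensive than removing a leftover valence electron — Li has the largest IE_3 here.
Valence configurations: C²⁺ [He]2s², S²⁺ [Ne]3s²3p².
The numbers (kJ/mol): C 4620, Li 11815, S 3357.
Hence IE_3: S < C < Li.

Li > C > S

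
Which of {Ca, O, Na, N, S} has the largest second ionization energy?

Na

IE_2 is the cost of taking one more electron from the +1 cation: Ca⁺ still has 1 valence electron; O⁺ still has 5 valence electrons; Na⁺ is the bare [Ne] core; N⁺ still has 4 valence electrons; S⁺ still has 5 valence electrons.
Pulling an electron out of a noble-gas core costs far more than removing a remaining valence electron, so Na sits at the high end of IE_2.
Valence configurations: Ca⁺ [Ar]4s¹, O⁺ [He]2s²2p³, N⁺ [He]2s²2p², S⁺ [Ne]3s²3p³.
Tabulated IE_2 (kJ/mol): Ca 1145, O 3388, Na 4562, N 2856, S 2252.
Overall IE_2 order: Ca < S < N < O < Na.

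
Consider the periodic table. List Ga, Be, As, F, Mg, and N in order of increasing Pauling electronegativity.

Mg < Be < Ga < As < N < F

Be is in period 2, group 2; N is in period 2, group 15; F is in period 2, group 17; Mg is in period 3, group 2; Ga is in period 4, group 13; As is in period 4, group 15.
Electronegativity increases across a period and decreases down a group, tracking effective nuclear charge and atomic size.
These span different periods and groups, so the two trends combine.
Be > Mg: they share group 2; the group trend gives Be the larger value.
Ga > Be: the two effects oppose for this pair; the across-period effect wins (1.81 vs 1.57).
As > Ga: As lies to the right of Ga in period 4, so the across-period effect alone puts As higher.
N > As: they share group 15; the group trend gives N the larger value.
F > N: both are in period 2; the period trend gives F the larger value.
For reference (Pauling): Be 1.57, N 3.04, F 3.98, Mg 1.31, Ga 1.81, As 2.18.
So from lowest to highest: Mg < Be < Ga < As < N < F.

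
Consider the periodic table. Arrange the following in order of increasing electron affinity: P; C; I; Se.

P < C < Se < I

Adding an electron releases more energy for atoms nearer the top right (short of the noble gases).
These sit on a diagonal, where the across-period and down-group effects partly cancel.
C > P: period and group pull opposite ways; the down-group shift dominates (122 vs 72 kJ/mol).
Se > C: period and group pull opposite ways; the across-period shift dominates (195 vs 122 kJ/mol).
I > Se: the two effects oppose for this pair; the across-period effect wins (295 vs 195 kJ/mol).
For reference (kJ/mol): C 122, P 72, Se 195, I 295.
So from lowest to highest: P < C < Se < I.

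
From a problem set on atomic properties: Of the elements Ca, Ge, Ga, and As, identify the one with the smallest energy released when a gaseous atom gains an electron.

Ca

Atoms with high Z_eff and room in the valence shell (especially the halogens) have the most exothermic electron affinities.
All lie in period 4; the across-period trend (electron affinity increases left to right) applies, with the exception below.
Note the exception: Ge has a higher electron affinity than As, contrary to the simple trend — adding an electron to As's half-filled 4p³ is unfavourable, so Ge (4p²) has the more exothermic EA.
For reference (kJ/mol): Ca 2, Ga 29, Ge 119, As 78.
The smallest energy released when a gaseous atom gains an electron among these belongs to Ca.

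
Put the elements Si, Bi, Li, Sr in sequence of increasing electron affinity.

Sr, Li, Bi, Si

EA tends to increase across a period and decrease down a group, though the pattern is less regular than for IE or radius.
Here both period and group differ, so the two effects have to be weighed against each other.
Li > Sr: period and group pull opposite ways; the down-group shift dominates (60 vs 5 kJ/mol).
Bi > Li: the two effects oppose for this pair; the across-period effect wins (91 vs 60 kJ/mol).
Si > Bi: period and group pull opposite ways; the down-group shift dominates (134 vs 91 kJ/mol).
Tabulated electron affinity (kJ/mol): Li 60, Si 134, Sr 5, Bi 91.
So from lowest to highest: Sr < Li < Bi < Si.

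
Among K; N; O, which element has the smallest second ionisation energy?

N

Consider each +1 ion: K⁺ is the bare [Ar] core; N⁺ still has 4 valence electrons; O⁺ still has 5 valence electrons.
Usually core removal costs more than valence removal, but here the competition is close: a tightly held n=2 valence electron can cost more to remove than an n=3 core electron, so the actual values have to decide it.
Valence configurations: N⁺ [He]2s²2p², O⁺ [He]2s²2p³.
Approximate IE_2 values (kJ/mol): K 3052, N 2856, O 3388.
Hence IE_2: N < K < O.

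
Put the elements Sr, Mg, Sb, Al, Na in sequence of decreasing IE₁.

Sb, Mg, Al, Sr, Na

Na is in period 3, group 1; Mg is in period 3, group 2; Al is in period 3, group 13; Sr is in period 5, group 2; Sb is in period 5, group 15.
Removing the outermost electron gets harder across a period and easier down a group.
Here both period and group differ, so the two effects have to be weighed against each other.
Sr > Na: period and group pull opposite ways; the across-period shift dominates (550 vs 496 kJ/mol).
Al > Sr: both effects reinforce here, so Al is clearly the higher of the two.
Mg > Al: this pair runs against the simple trend — see the exception note.
Sb > Mg: period and group pull opposite ways; the across-period shift dominates (831 vs 738 kJ/mol).
Note the exception: Mg has a higher first ionization energy than Al, contrary to the simple trend — Al's single 3p electron is easier to remove than one from Mg's filled 3s².
Approximate values (kJ/mol): Na 496, Mg 738, Al 578, Sr 550, Sb 831.
So from highest to lowest: Sb > Mg > Al > Sr > Na.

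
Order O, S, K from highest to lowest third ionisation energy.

After 2 electrons have been removed, what remains? O²⁺ still has 4 valence electrons; S²⁺ still has 4 valence electrons; K²⁺ is already 1 electron into the core.
Usually core removal costs more than valence removal, but here the competition is close: a tightly held n=2 valence electron can cost more to remove than an n=3 core electron, so the actual values have to decide it.
Valence configurations: O²⁺ [He]2s²2p², S²⁺ [Ne]3s²3p².
The numbers (kJ/mol): O 5300, S 3357, K 4420.
Hence IE_3: S < K < O.

O, K, S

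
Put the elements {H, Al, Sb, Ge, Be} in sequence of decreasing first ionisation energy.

H is in period 1, group 1; Be is in period 2, group 2; Al is in period 3, group 13; Ge is in period 4, group 14; Sb is in period 5, group 15.
First ionization energy rises across a period (greater Z_eff holds electrons more tightly) and falls down a group (valence electrons are farther from the nucleus).
These sit on a diagonal, where the across-period and down-group effects partly cancel.
Ge > Al: period and group pull opposite ways; the across-period shift dominates (762 vs 578 kJ/mol).
Sb > Ge: period and group pull opposite ways; the across-period shift dominates (831 vs 762 kJ/mol).
Be > Sb: period and group pull opposite ways; the down-group shift dominates (900 vs 831 kJ/mol).
H > Be: period and group pull opposite ways; the down-group shift dominates (1312 vs 900 kJ/mol).
Approximate values (kJ/mol): H 1312, Be 900, Al 578, Ge 762, Sb 831.
So from highest to lowest: H > Be > Sb > Ge > Al.

H > Be > Sb > Ge > Al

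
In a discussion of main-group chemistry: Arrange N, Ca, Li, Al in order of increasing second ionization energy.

Ca < Al < N < Li

The second ionization energy removes an electron from the +1 ion. For each element: N⁺ still has 4 valence electrons; Ca⁺ still has 1 valence electron; Li⁺ is the bare [He] core; Al⁺ still has 2 valence electrons.
Pulling an electron out of a noble-gas core costs far more than removing a remaining valence electron, so Li sits at the high end of IE_2.
Valence configurations: N⁺ [He]2s²2p², Ca⁺ [Ar]4s¹, Al⁺ [Ne]3s².
Approximate IE_2 values (kJ/mol): N 2856, Ca 1145, Li 7298, Al 1817.
So the second ionization energies run Ca < Al < N < Li.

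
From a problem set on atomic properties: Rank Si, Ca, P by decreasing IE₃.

Ca > Si > P

Consider each +2 ion: Si²⁺ still has 2 valence electrons; Ca²⁺ is the bare [Ar] core; P²⁺ still has 3 valence electrons.
Core electrons are held far more tightly than valence electrons, so Ca tops the IE_3 order.
Valence configurations: Si²⁺ [Ne]3s², P²⁺ [Ne]3s²3p¹.
P²⁺ loses a lone 3p electron whereas Si²⁺ must break into a filled 3s² pair, so IE_3(Si) > IE_3(P) even though P has the higher nuclear charge.
Approximate IE_3 values (kJ/mol): Si 3232, Ca 4912, P 2914.
Putting it together, IE_3: P < Si < Ca.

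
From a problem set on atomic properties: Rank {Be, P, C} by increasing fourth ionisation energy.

P < C < Be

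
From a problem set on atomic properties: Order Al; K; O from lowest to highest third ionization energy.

Al, K, O

Consider each +2 ion: Al²⁺ still has 1 valence electron; K²⁺ is already 1 electron into the core; O²⁺ still has 4 valence electrons.
Usually core removal costs more than valence removal, but here the competition is close: a tightly held n=2 valence electron can cost more to remove than an n=3 core electron, so the actual values have to decide it.
Valence configurations: Al²⁺ [Ne]3s¹, O²⁺ [He]2s²2p².
Approximate IE_3 values (kJ/mol): Al 2745, K 4420, O 5300.
So the third ionization energies run Al < K < O.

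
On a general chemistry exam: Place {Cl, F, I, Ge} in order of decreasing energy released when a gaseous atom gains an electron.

Cl > F > I > Ge

Atoms with high Z_eff and room in the valence shell (especially the halogens) have the most exothermic electron affinities.
These span different periods and groups, so the two trends combine.
I > Ge: the two effects oppose for this pair; the across-period effect wins (295 vs 119 kJ/mol).
F > I: they share group 17; the group trend gives F the larger value.
Cl > F: this pair runs against the simple trend — see the exception note.
Note the exception: Cl has a higher electron affinity than F, contrary to the simple trend — F's small 2p subshell makes the incoming electron feel strong e⁻–e⁻ repulsion, so Cl actually releases more energy on gaining an electron.
Approximate values (kJ/mol): F 328, Cl 349, Ge 119, I 295.
So from highest to lowest: Cl > F > I > Ge.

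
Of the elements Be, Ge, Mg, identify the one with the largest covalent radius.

Mg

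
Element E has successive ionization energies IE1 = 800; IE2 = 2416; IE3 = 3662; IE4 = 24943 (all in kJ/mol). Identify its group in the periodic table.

Look for the largest jump between consecutive ionization energies: IE4/IE3 ≈ 6.8, far larger than any earlier ratio.
That jump marks the point where a core electron is being removed. So the atom has 3 valence electrons.
A main-group element with 3 valence electrons is in group 13.

Group 13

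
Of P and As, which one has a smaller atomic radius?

P is in period 3, group 15; As is in period 4, group 15.
Across a period the added protons contract the valence shell; down a group each new principal shell makes the atom larger.
All are in group 15, so atomic radius increases down the group.
So P has the smaller atomic radius (P < As).

P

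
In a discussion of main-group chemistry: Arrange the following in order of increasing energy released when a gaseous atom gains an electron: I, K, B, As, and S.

B is in period 2, group 13; S is in period 3, group 16; K is in period 4, group 1; As is in period 4, group 15; I is in period 5, group 17.
EA tends to increase across a period and decrease down a group, though the pattern is less regular than for IE or radius.
Neither a single period nor a single group — weigh both effects.
K > B: this pair runs against the simple trend — see the exception note.
As > K: As lies to the right of K in period 4, so the across-period effect alone puts As higher.
S > As: both effects reinforce here, so S is clearly the higher of the two.
I > S: period and group pull opposite ways; the across-period shift dominates (295 vs 200 kJ/mol).
Note the exception: K has a higher electron affinity than B, contrary to the simple trend — B's ns²np¹ configuration gives only a small electron affinity — the sparsely filled np subshell binds an added electron weakly.
For reference (kJ/mol): B 27, S 200, K 48, As 78, I 295.
So from lowest to highest: B < K < As < S < I.

B < K < As < S < I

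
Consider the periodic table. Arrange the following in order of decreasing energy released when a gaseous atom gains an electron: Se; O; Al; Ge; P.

Se > O > Ge > P > Al

Adding an electron releases more energy for atoms nearer the top right (short of the noble gases).
These span different periods and groups, so the two trends combine.
P > Al: P lies to the right of Al in period 3, so the across-period effect alone puts P higher.
Ge > P: this pair runs against the simple trend — see the exception note.
O > Ge: relative to Ge, both the across-period and down-group shifts push O's electron affinity up.
Se > O: this pair runs against the simple trend — see the exception note.
Note the exception: Ge has a higher electron affinity than P, contrary to the simple trend — adding an electron to P's half-filled np³ subshell costs electron-pairing energy.
Note the exception: Se has a higher electron affinity than O, contrary to the simple trend — O's compact 2p subshell gives strong electron–electron repulsion on the added electron.
Approximate values (kJ/mol): O 141, Al 42, P 72, Ge 119, Se 195.
So from highest to lowest: Se > O > Ge > P > Al.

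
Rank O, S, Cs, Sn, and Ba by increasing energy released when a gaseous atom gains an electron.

O is in period 2, group 16; S is in period 3, group 16; Sn is in period 5, group 14; Cs is in period 6, group 1; Ba is in period 6, group 2.
Adding an electron releases more energy for atoms nearer the top right (short of the noble gases).
Neither a single period nor a single group — weigh both effects.
Cs > Ba: this pair runs against the simple trend — see the exception note.
Sn > Cs: both effects reinforce here, so Sn is clearly the higher of the two.
O > Sn: both effects reinforce here, so O is clearly the higher of the two.
S > O: this pair runs against the simple trend — see the exception note.
Note the exception: Cs has a higher electron affinity than Ba, contrary to the simple trend — adding an electron to Ba (ns²) has to open a new, higher-energy np subshell, which is unfavourable.
Note the exception: S has a higher electron affinity than O, contrary to the simple trend — the compact 2p subshell of O repels the added electron more than S's larger 3p does.
Approximate values (kJ/mol): O 141, S 200, Sn 107, Cs 46, Ba 14.
So from lowest to highest: Ba < Cs < Sn < O < S.

Ba, Cs, Sn, O, S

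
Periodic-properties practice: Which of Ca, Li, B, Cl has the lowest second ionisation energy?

IE_2 is the cost of taking one more electron from the +1 cation: Ca⁺ still has 1 valence electron; Li⁺ is the bare [He] core; B⁺ still has 2 valence electrons; Cl⁺ still has 6 valence electrons.
Breaking into a closed-shell core is much more expensive than removing a leftover valence electron — Li has the largest IE_2 here.
Valence configurations: Ca⁺ [Ar]4s¹, B⁺ [He]2s², Cl⁺ [Ne]3s²3p⁴.
The numbers (kJ/mol): Ca 1145, Li 7298, B 2427, Cl 2298.
Overall IE_2 order: Ca < Cl < B < Li.

Ca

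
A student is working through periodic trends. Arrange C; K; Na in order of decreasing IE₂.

Consider each +1 ion: C⁺ still has 3 valence electrons; K⁺ is the bare [Ar] core; Na⁺ is the bare [Ne] core.
Core electrons are held far more tightly than valence electrons, so K and Na top the IE_2 order.
Approximate IE_2 values (kJ/mol): C 2353, K 3052, Na 4562.
Hence IE_2: C < K < Na.

Na > K > C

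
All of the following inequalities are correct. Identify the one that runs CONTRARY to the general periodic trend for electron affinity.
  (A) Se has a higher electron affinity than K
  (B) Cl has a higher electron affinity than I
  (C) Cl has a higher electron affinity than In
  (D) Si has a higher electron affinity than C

(D)

The general trend: electron affinity increases across a period and decreases down a group.
(A) Se (period 4, group 16) vs K (period 4, group 1): the stated order agrees with the simple trend.
(B) Cl (period 3, group 17) vs I (period 5, group 17): the stated order agrees with the simple trend.
(C) Cl (period 3, group 17) vs In (period 5, group 13): the stated order agrees with the simple trend.
(D) Si (period 3, group 14) vs C (period 2, group 14): the stated order contradicts the simple trend.
The exception is (D): Si's larger, more diffuse 3p orbitals accept an added electron slightly more readily than C's compact 2p.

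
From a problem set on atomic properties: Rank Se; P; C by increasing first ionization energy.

Se < P < C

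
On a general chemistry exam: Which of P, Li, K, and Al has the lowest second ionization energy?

Consider each +1 ion: P⁺ still has 4 valence electrons; Li⁺ is the bare [He] core; K⁺ is the bare [Ar] core; Al⁺ still has 2 valence electrons.
Core electrons are held far more tightly than valence electrons, so K and Li top the IE_2 order.
Valence configurations: P⁺ [Ne]3s²3p², Al⁺ [Ne]3s².
Tabulated IE_2 (kJ/mol): P 1907, Li 7298, K 3052, Al 1817.
Overall IE_2 order: Al < P < K < Li.

Al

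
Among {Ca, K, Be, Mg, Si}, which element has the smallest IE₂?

Consider each +1 ion: Ca⁺ still has 1 valence electron; K⁺ is the bare [Ar] core; Be⁺ still has 1 valence electron; Mg⁺ still has 1 valence electron; Si⁺ still has 3 valence electrons.
Core electrons are held far more tightly than valence electrons, so K tops the IE_2 order.
Valence configurations: Ca⁺ [Ar]4s¹, Be⁺ [He]2s¹, Mg⁺ [Ne]3s¹, Si⁺ [Ne]3s²3p¹.
The numbers (kJ/mol): Ca 1145, K 3052, Be 1757, Mg 1451, Si 1577.
Hence IE_2: Ca < Mg < Si < Be < K.

Ca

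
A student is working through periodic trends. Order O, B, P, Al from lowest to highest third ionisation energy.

Al < P < B < O

Consider each +2 ion: O²⁺ still has 4 valence electrons; B²⁺ still has 1 valence electron; P²⁺ still has 3 valence electrons; Al²⁺ still has 1 valence electron.
All are still removing valence electrons, so compare the +2 ions as you would atoms: IE_3 generally rises across a period (higher Z_eff) and falls down a group (larger shell), subject to the usual subshell exceptions.
Valence configurations: O²⁺ [He]2s²2p², B²⁺ [He]2s¹, P²⁺ [Ne]3s²3p¹, Al²⁺ [Ne]3s¹.
Approximate IE_3 values (kJ/mol): O 5300, B 3660, P 2914, Al 2745.
So the third ionization energies run Al < P < B < O.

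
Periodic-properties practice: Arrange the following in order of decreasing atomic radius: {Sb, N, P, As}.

Sb, As, P, N

N is in period 2, group 15; P is in period 3, group 15; As is in period 4, group 15; Sb is in period 5, group 15.
Across a period the added protons contract the valence shell; down a group each new principal shell makes the atom larger.
All are in group 15, so atomic radius increases down the group.
So from largest to smallest: Sb > As > P > N.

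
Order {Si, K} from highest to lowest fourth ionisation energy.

After 3 electrons have been removed, what remains? Si³⁺ still has 1 valence electron; K³⁺ is already 2 electrons into the core.
Core electrons are held far more tightly than valence electrons, so K tops the IE_4 order.
The numbers (kJ/mol): Si 4356, K 5877.
Overall IE_4 order: Si < K.

K > Si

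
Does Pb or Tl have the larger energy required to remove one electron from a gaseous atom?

Tl is in period 6, group 13; Pb is in period 6, group 14.
First ionization energy rises across a period (greater Z_eff holds electrons more tightly) and falls down a group (valence electrons are farther from the nucleus).
All lie in period 6, so first ionization energy increases left to right.
So Pb has the larger energy required to remove one electron from a gaseous atom (Pb > Tl).

Pb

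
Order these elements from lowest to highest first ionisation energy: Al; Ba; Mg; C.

Ba, Al, Mg, C

C is in period 2, group 14; Mg is in period 3, group 2; Al is in period 3, group 13; Ba is in period 6, group 2.
IE₁ increases left→right with effective nuclear charge and decreases top→bottom as the valence shell moves farther out.
Here both period and group differ, so the two effects have to be weighed against each other.
Al > Ba: relative to Ba, both the across-period and down-group shifts push Al's first ionization energy up.
Mg > Al: this pair runs against the simple trend — see the exception note.
C > Mg: relative to Mg, both the across-period and down-group shifts push C's first ionization energy up.
Note the exception: Mg has a higher first ionization energy than Al, contrary to the simple trend — Al's single 3p electron is easier to remove than one from Mg's filled 3s².
Approximate values (kJ/mol): C 1086, Mg 738, Al 578, Ba 503.
So from lowest to highest: Ba < Al < Mg < C.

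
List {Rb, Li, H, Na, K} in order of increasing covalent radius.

H < Li < Na < K < Rb

H is in period 1, group 1; Li is in period 2, group 1; Na is in period 3, group 1; K is in period 4, group 1; Rb is in period 5, group 1.
Atomic radius shrinks across a period as nuclear charge pulls the same shell inward, and grows down a group as new shells are added.
All are in group 1, so atomic radius increases down the group.
So from smallest to largest: H < Li < Na < K < Rb.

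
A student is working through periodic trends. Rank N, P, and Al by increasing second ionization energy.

Al, P, N

Consider each +1 ion: N⁺ still has 4 valence electrons; P⁺ still has 4 valence electrons; Al⁺ still has 2 valence electrons.
All are still removing valence electrons, so compare the +1 ions as you would atoms: IE_2 generally rises across a period (higher Z_eff) and falls down a group (larger shell), subject to the usual subshell exceptions.
Valence configurations: N⁺ [He]2s²2p², P⁺ [Ne]3s²3p², Al⁺ [Ne]3s².
Approximate IE_2 values (kJ/mol): N 2856, P 1907, Al 1817.
So the second ionization energies run Al < P < N.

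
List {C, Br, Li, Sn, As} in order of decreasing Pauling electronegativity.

Li is in period 2, group 1; C is in period 2, group 14; As is in period 4, group 15; Br is in period 4, group 17; Sn is in period 5, group 14.
Smaller atoms with higher effective nuclear charge are more electronegative.
These span different periods and groups, so the two trends combine.
Sn > Li: the two effects oppose for this pair; the across-period effect wins (1.96 vs 0.98).
As > Sn: relative to Sn, both the across-period and down-group shifts push As's electronegativity up.
C > As: period and group pull opposite ways; the down-group shift dominates (2.55 vs 2.18).
Br > C: the two effects oppose for this pair; the across-period effect wins (2.96 vs 2.55).
Tabulated electronegativity (Pauling): Li 0.98, C 2.55, As 2.18, Br 2.96, Sn 1.96.
So from highest to lowest: Br > C > As > Sn > Li.

Br > C > As > Sn > Li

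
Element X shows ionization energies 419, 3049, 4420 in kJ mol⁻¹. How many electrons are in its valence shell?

Look for the largest jump between consecutive ionization energies: IE2/IE1 ≈ 7.3, far larger than any earlier ratio.
That jump marks the point where a core electron is being removed. So the atom has 1 valence electron.

1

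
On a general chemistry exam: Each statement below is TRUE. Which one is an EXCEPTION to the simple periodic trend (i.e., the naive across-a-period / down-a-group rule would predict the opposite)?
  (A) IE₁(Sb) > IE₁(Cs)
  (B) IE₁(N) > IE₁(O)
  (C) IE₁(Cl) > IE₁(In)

(B)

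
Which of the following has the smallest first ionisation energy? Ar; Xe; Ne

Xe

Ne is in period 2, group 18; Ar is in period 3, group 18; Xe is in period 5, group 18.
Across a period the outer electron is held more tightly (higher IE₁); down a group it sits in a higher shell, more shielded, and comes off more easily.
All are in group 18, so first ionization energy increases up the group.
The smallest first ionisation energy among these belongs to Xe.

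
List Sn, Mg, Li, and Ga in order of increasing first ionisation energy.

Li is in period 2, group 1; Mg is in period 3, group 2; Ga is in period 4, group 13; Sn is in period 5, group 14.
IE₁ increases left→right with effective nuclear charge and decreases top→bottom as the valence shell moves farther out.
These sit on a diagonal, where the across-period and down-group effects partly cancel.
Ga > Li: period and group pull opposite ways; the across-period shift dominates (579 vs 520 kJ/mol).
Sn > Ga: period and group pull opposite ways; the across-period shift dominates (709 vs 579 kJ/mol).
Mg > Sn: the two effects oppose for this pair; the down-group effect wins (738 vs 709 kJ/mol).
Tabulated first ionization energy (kJ/mol): Li 520, Mg 738, Ga 579, Sn 709.
So from lowest to highest: Li < Ga < Sn < Mg.

Li < Ga < Sn < Mg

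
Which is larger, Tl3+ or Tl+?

Both ions have Z = 81 protons, but Tl3+ has lost more electrons, so its remaining electrons feel a larger effective nuclear charge per electron and are pulled in more tightly.
Higher positive charge → smaller ion, so Tl+ > Tl3+.

Tl+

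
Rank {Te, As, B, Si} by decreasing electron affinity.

B is in period 2, group 13; Si is in period 3, group 14; As is in period 4, group 15; Te is in period 5, group 16.
Electron affinity generally becomes more exothermic across a period toward the halogens and less exothermic down a group.
A diagonal step moves right (one effect) and down (the opposite effect) at once.
As > B: period and group pull opposite ways; the across-period shift dominates (78 vs 27 kJ/mol).
Si > As: period and group pull opposite ways; the down-group shift dominates (134 vs 78 kJ/mol).
Te > Si: period and group pull opposite ways; the across-period shift dominates (190 vs 134 kJ/mol).
Approximate values (kJ/mol): B 27, Si 134, As 78, Te 190.
So from highest to lowest: Te > Si > As > B.

Te, Si, As, B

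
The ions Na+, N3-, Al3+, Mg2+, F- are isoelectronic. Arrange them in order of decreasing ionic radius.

All of these have 10 electrons, so size is governed by nuclear charge alone: the more protons, the stronger the pull on the same electron cloud, and the smaller the ion.
Nuclear charges: Al3+ (Z=13), Mg2+ (Z=12), Na+ (Z=11), F- (Z=9), N3- (Z=7).
Largest to smallest: N3- > F- > Na+ > Mg2+ > Al3+.

N3- > F- > Na+ > Mg2+ > Al3+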